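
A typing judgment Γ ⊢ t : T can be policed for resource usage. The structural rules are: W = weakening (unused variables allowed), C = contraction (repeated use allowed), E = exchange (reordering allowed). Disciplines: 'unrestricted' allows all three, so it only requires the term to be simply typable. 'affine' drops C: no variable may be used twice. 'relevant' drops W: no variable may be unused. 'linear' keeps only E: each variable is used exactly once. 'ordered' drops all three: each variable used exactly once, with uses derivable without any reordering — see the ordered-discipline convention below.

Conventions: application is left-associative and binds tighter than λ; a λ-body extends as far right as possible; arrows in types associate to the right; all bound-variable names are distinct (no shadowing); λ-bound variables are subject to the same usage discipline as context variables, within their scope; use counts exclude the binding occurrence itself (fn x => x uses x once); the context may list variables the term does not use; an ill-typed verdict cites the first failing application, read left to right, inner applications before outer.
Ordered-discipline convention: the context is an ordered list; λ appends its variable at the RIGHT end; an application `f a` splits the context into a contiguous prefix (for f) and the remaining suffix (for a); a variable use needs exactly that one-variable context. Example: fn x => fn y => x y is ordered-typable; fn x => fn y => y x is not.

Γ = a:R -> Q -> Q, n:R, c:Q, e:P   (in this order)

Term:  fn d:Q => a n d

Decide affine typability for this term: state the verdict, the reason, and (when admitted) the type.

yes — no duplicate uses among a, n, c, e, d; term : Q -> Q
variable uses: a: 1, n: 1, c: 0, e: 0, d (bound): 1
order of uses: a, n, d
typing: well-typed — term : Q -> Q
all disciplines: ordered ✗, linear ✗, affine ✓, relevant ✗, unrestricted ✓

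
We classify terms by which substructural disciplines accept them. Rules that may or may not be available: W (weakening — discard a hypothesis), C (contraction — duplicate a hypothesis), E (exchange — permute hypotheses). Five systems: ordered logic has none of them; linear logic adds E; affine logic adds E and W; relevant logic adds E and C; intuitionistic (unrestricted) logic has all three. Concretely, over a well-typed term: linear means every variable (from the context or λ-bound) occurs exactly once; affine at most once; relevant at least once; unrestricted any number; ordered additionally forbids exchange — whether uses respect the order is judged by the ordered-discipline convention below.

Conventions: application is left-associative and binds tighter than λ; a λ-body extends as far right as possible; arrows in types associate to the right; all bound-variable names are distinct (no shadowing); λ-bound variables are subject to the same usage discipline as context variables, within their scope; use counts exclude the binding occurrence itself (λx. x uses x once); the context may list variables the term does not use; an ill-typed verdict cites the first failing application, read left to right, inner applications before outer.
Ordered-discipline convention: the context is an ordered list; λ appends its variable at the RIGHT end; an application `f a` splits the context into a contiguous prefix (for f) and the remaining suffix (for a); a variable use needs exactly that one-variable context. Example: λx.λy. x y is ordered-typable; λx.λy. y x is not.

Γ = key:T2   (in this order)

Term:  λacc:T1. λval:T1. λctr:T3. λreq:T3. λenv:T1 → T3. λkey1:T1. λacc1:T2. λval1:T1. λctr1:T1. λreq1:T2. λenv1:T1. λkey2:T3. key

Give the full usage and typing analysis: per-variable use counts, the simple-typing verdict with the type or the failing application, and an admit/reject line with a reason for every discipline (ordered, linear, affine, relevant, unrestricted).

counts: key=1, acc (bound)=0, val (bound)=0, ctr (bound)=0, req (bound)=0, env (bound)=0, key1 (bound)=0, acc1 (bound)=0, val1 (bound)=0, ctr1 (bound)=0, req1 (bound)=0, env1 (bound)=0, key2 (bound)=0
order of uses: key
typing: ✓ — T1 → T1 → T3 → T3 → (T1 → T3) → T1 → T2 → T1 → T1 → T2 → T1 → T3 → T2
ordered ✗ (acc, val, ctr, req, env, key1, acc1, val1, ctr1, req1, env1, key2 never used (weakening))
linear ✗ (acc, val, ctr, req, env, key1, acc1, val1, ctr1, req1, env1, key2 never used (weakening))
affine ✓ (key, acc, val, ctr, req, env, key1, acc1, val1, ctr1, req1, env1, key2: no repeats, contraction unneeded)
relevant ✗ (acc, val, ctr, req, env, key1, acc1, val1, ctr1, req1, env1, key2 never used (weakening))
unrestricted ✓ (typability at T1 → T1 → T3 → T3 → (T1 → T3) → T1 → T2 → T1 → T1 → T2 → T1 → T3 → T2 is all that's needed)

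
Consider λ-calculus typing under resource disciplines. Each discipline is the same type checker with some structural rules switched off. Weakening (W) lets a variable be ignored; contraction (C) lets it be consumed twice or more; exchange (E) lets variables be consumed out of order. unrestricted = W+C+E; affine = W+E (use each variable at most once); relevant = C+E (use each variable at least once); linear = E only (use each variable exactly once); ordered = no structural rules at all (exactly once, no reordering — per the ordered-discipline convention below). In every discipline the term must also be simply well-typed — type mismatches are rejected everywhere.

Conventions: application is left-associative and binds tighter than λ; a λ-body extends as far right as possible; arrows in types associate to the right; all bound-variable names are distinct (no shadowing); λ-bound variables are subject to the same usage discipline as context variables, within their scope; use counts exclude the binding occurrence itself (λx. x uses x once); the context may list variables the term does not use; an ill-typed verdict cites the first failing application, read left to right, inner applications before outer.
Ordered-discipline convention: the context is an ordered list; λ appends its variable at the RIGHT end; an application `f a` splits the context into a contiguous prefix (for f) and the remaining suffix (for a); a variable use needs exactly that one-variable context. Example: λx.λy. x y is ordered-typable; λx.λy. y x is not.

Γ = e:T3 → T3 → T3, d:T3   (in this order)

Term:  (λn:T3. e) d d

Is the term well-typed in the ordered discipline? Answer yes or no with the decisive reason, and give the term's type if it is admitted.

no — needs contraction — d ×2; unused: n — weakening required
usage: e ×1; d ×2; n (bound) ×0
left-to-right use order: e, d, d
typing: the term checks, with type T3 → T3
all disciplines: ordered ✗; linear ✗; affine ✗; relevant ✗; unrestricted ✓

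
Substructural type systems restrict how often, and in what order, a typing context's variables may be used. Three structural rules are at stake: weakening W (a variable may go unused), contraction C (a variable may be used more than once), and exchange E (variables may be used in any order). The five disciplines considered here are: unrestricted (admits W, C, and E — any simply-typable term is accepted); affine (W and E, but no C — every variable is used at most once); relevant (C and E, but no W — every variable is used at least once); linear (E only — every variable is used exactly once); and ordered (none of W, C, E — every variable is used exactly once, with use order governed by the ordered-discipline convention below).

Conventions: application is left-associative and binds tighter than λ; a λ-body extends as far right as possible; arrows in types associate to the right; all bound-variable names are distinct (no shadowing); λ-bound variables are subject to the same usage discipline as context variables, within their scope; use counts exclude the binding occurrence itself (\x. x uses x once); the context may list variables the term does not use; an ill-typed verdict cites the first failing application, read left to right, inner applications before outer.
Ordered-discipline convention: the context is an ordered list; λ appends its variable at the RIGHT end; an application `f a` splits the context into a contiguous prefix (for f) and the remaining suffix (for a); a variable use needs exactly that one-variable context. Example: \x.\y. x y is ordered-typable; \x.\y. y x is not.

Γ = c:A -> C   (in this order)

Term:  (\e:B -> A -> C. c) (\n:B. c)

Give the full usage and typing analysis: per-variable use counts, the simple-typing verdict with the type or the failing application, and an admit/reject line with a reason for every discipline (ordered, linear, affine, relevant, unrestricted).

use counts: c ×2; e (bound) ×0; n (bound) ×0
order of uses: c, c
typing: the term checks, with type A -> C
ordered: ✗ — uses contraction: c ×2; e, n left unused
linear: ✗ — uses contraction: c ×2; e, n left unused
affine: ✗ — uses contraction: c ×2
relevant: ✗ — e, n left unused
unrestricted: ✓ — well-typed at A -> C; no restrictions here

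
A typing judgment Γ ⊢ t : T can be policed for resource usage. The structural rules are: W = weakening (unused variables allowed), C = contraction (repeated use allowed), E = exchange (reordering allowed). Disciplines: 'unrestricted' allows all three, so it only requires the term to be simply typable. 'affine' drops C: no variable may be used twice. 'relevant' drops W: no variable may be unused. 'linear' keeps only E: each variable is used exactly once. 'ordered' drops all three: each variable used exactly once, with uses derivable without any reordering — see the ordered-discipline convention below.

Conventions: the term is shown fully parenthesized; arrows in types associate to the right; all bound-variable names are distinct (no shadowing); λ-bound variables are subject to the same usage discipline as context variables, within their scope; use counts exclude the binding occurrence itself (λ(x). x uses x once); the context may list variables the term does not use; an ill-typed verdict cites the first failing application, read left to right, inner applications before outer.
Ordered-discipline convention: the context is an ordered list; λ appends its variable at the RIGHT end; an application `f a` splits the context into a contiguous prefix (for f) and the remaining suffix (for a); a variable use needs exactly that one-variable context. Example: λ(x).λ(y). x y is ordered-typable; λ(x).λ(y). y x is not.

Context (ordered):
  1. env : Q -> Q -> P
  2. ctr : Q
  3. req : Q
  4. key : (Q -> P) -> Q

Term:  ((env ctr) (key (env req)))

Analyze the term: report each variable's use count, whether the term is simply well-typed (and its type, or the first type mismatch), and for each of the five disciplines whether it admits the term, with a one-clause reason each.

use counts: env=2, ctr=1, req=1, key=1
order of uses: env, ctr, key, env, req
typing: well-typed — term : P
ordered: ✗, repeated use of env ×2
linear: ✗, repeated use of env ×2
affine: ✗, repeated use of env ×2
relevant: ✓, at least one use each (env, ctr, req, key)
unrestricted: ✓, type-checks (P) and nothing is barred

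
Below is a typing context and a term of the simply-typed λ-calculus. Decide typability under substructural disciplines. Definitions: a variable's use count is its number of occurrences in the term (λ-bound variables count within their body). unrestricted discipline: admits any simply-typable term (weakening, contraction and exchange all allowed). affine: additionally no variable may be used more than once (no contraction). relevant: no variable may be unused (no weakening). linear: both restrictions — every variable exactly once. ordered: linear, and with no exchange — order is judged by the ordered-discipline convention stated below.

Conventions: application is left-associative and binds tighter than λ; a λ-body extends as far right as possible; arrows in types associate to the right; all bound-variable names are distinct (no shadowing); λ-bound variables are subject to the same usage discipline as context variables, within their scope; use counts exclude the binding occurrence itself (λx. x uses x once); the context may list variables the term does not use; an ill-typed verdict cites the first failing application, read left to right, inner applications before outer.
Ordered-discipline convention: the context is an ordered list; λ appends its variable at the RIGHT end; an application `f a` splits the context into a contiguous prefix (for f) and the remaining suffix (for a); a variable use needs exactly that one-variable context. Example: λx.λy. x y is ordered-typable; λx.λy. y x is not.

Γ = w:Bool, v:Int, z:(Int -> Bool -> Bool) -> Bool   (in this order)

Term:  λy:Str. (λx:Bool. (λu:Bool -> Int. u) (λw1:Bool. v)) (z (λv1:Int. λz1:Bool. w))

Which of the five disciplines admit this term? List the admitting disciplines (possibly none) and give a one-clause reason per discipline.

admitted by: affine, unrestricted
use counts: w: 1×, v: 1×, z: 1×, y (λ-bound): 0×, x (λ-bound): 0×, u (λ-bound): 1×, w1 (λ-bound): 0×, v1 (λ-bound): 0×, z1 (λ-bound): 0×
left-to-right use order: u, v, z, w
typing: well-typed at Str -> Bool -> Int
ordered ✗ (y, x, w1, v1, z1 never used (weakening))
linear ✗ (y, x, w1, v1, z1 never used (weakening))
affine ✓ (no duplicate uses among w, v, z, y, x, u, w1, v1, z1)
relevant ✗ (y, x, w1, v1, z1 never used (weakening))
unrestricted ✓ (simply typable at Str -> Bool -> Int; W, C, E all held)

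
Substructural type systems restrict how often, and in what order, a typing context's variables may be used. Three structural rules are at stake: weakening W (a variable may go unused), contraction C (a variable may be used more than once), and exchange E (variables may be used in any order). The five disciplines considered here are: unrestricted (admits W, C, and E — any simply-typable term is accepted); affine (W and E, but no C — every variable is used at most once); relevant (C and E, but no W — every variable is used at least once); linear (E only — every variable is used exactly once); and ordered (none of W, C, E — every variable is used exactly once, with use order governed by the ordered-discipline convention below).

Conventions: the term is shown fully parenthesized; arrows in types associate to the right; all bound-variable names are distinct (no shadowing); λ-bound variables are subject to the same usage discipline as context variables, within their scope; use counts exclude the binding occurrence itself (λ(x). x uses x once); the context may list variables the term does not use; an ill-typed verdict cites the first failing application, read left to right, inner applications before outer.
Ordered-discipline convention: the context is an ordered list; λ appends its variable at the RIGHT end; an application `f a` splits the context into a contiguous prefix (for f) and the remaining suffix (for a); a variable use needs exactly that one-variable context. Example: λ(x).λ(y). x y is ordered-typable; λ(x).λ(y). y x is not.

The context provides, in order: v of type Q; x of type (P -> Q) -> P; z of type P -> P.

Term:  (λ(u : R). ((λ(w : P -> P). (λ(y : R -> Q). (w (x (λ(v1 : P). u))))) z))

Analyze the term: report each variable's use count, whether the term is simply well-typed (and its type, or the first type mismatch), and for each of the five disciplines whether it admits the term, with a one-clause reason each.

counts: v ×0, x ×1, z ×1, u (bound) ×1, w (bound) ×1, y (bound) ×0, v1 (bound) ×0
left-to-right use order: w, x, u, z
typing: ill-typed: an application expects P -> Q but receives P -> R
ordered ✗ (the type mismatch rejects it)
linear ✗ (not simply typable)
affine ✗ (fails simple typing)
relevant ✗ (a type mismatch blocks all five)
unrestricted ✗ (the type mismatch rejects it)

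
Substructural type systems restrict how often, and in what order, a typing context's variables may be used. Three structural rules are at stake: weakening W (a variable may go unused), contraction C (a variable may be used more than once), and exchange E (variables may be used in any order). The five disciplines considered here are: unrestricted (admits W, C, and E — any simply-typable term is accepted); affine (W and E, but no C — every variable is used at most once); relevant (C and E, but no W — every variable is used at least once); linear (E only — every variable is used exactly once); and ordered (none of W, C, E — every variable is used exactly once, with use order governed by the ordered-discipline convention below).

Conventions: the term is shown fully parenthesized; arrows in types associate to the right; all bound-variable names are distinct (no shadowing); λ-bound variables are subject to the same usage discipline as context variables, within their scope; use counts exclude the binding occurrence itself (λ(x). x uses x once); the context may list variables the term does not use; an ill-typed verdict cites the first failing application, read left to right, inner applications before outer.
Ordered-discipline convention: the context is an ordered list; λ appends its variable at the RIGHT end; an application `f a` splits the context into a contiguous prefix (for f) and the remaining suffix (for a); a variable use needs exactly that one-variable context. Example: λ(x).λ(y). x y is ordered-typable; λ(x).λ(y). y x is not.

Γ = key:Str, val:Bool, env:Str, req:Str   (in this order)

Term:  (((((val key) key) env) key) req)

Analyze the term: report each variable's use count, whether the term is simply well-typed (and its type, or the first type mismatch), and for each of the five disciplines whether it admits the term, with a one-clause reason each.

usage: key ×3, val ×1, env ×1, req ×1
uses in reading order: val, key, key, env, key, req
typing: ill-typed: non-function type Bool applied to an argument
ordered ✗ (fails simple typing)
linear ✗ (a type mismatch blocks all five)
affine ✗ (the type mismatch rejects it)
relevant ✗ (not simply typable)
unrestricted ✗ (fails simple typing)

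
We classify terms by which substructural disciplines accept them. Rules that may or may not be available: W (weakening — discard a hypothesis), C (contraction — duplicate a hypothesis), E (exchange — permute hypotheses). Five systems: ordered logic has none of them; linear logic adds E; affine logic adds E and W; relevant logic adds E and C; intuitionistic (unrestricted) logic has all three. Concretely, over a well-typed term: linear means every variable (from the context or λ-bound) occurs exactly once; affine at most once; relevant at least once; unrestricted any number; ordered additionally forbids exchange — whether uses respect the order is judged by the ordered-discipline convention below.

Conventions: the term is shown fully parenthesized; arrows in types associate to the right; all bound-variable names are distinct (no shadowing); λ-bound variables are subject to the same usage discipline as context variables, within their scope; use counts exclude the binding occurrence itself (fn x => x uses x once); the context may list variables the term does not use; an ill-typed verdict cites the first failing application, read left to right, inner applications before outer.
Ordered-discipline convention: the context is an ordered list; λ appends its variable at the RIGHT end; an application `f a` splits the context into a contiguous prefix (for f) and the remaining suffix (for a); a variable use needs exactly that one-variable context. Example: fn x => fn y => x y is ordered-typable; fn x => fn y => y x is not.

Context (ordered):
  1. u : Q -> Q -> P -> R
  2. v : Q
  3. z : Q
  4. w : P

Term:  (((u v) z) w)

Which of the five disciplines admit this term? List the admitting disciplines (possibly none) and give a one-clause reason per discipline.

admitting disciplines: ordered, linear, affine, relevant, unrestricted
counts: u: 1×, v: 1×, z: 1×, w: 1×
uses in reading order: u, v, z, w
typing: well-typed — term : R
ordered: ✓, single-use (u, v, z, w), ordered derivation ok
linear: ✓, single use per variable (u, v, z, w)
affine: ✓, u, v, z, w: no repeats, contraction unneeded
relevant: ✓, none of u, v, z, w goes unused
unrestricted: ✓, simply typable at R; W, C, E all held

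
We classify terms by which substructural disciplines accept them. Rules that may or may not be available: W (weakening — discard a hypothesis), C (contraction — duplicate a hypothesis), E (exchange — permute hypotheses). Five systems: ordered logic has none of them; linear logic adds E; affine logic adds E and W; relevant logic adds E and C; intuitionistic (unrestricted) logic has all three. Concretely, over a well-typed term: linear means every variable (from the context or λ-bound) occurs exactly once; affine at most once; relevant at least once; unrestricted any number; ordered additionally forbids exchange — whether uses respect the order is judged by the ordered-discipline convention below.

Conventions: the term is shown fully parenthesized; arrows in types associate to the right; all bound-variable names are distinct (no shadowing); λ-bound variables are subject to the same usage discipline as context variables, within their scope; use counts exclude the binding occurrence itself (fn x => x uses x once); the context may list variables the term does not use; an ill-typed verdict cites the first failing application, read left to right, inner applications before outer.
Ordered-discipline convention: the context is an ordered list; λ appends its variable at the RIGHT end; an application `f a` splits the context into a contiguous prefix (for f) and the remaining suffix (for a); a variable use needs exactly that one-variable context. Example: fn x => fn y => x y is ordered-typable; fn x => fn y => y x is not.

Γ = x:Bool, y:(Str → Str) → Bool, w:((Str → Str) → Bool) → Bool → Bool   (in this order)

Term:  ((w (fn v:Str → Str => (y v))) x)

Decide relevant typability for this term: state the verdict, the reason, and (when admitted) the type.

yes — every one of x, y, w, v appears; term : Bool
variable uses: x: 1, y: 1, w: 1, v [bound]: 1
use order (left to right): w, y, v, x
typing: ✓ — Bool
summary: ordered ✗ | linear ✓ | affine ✓ | relevant ✓ | unrestricted ✓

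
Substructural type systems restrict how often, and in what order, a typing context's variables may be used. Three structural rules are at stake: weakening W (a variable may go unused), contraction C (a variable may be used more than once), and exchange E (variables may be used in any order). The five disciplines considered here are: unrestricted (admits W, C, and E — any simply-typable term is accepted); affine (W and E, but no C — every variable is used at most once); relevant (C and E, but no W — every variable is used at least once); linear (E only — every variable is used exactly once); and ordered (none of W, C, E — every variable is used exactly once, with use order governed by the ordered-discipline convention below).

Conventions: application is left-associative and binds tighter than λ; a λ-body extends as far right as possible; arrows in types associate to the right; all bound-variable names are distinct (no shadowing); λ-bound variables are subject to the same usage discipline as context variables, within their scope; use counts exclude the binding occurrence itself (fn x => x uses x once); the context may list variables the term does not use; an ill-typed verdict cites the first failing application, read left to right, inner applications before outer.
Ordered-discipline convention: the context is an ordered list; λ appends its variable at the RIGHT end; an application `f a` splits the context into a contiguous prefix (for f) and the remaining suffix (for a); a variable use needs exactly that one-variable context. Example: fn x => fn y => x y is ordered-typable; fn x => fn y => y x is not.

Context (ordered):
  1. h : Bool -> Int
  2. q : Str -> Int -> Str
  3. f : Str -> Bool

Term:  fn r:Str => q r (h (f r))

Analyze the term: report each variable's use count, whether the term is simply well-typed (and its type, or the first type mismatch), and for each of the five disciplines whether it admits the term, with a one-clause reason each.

counts: h: 1×; q: 1×; f: 1×; r [bound]: 2×
left-to-right use order: q, r, h, f, r
typing: the term checks, with type Str -> Str
ordered ✗ (repeated use of r ×2)
linear ✗ (repeated use of r ×2)
affine ✗ (repeated use of r ×2)
relevant ✓ (none of h, q, f, r goes unused)
unrestricted ✓ (typability at Str -> Str is all that's needed)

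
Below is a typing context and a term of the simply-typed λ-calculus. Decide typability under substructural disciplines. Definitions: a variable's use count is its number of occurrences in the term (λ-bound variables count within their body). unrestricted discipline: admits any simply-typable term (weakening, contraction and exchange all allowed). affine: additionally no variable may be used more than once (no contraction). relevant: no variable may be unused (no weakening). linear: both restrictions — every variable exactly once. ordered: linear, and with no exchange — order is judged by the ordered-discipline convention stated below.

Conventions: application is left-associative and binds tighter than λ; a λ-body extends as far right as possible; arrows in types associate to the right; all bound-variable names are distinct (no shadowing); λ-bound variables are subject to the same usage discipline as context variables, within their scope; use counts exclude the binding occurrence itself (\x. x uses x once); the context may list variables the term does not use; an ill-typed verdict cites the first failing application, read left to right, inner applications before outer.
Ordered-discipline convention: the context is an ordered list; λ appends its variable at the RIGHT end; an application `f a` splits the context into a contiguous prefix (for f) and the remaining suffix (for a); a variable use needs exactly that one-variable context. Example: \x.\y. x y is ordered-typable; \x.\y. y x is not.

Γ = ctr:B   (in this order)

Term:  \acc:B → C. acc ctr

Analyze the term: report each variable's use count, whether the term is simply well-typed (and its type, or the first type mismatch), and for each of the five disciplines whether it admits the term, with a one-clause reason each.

use counts: ctr: 1×; acc [bound]: 1×
left-to-right use order: acc, ctr
typing: ✓ — (B → C) → C
ordered: ✗ — no contiguous prefix/suffix split fits acc, ctr
linear: ✓ — exactly-once usage across ctr, acc
affine: ✓ — at most one use each (ctr, acc)
relevant: ✓ — ctr, acc: all used, weakening unneeded
unrestricted: ✓ — typability at (B → C) → C is all that's needed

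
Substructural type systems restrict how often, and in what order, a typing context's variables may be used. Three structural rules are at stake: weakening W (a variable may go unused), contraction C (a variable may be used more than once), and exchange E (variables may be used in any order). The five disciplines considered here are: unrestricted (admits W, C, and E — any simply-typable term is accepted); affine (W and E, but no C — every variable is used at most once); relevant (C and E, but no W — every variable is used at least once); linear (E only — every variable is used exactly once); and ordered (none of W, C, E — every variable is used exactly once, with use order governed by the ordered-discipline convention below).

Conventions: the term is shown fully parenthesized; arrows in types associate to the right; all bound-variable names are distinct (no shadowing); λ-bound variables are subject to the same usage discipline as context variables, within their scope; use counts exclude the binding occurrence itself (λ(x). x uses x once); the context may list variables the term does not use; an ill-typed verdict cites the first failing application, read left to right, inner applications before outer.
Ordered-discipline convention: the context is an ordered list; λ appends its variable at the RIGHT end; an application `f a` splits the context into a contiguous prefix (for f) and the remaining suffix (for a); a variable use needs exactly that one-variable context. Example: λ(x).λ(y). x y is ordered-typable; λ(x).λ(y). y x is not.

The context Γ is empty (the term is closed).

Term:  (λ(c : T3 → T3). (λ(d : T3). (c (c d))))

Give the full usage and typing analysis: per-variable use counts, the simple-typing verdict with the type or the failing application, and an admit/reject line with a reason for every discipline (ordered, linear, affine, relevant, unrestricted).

variable uses: c (λ-bound)=2; d (λ-bound)=1
use order (left to right): c, c, d
typing: ✓ — (T3 → T3) → T3 → T3
ordered ✗ (c ×2 used more than once (contraction))
linear ✗ (c ×2 used more than once (contraction))
affine ✗ (c ×2 used more than once (contraction))
relevant ✓ (at least one use each (c, d))
unrestricted ✓ (well-typed at (T3 → T3) → T3 → T3; no restrictions here)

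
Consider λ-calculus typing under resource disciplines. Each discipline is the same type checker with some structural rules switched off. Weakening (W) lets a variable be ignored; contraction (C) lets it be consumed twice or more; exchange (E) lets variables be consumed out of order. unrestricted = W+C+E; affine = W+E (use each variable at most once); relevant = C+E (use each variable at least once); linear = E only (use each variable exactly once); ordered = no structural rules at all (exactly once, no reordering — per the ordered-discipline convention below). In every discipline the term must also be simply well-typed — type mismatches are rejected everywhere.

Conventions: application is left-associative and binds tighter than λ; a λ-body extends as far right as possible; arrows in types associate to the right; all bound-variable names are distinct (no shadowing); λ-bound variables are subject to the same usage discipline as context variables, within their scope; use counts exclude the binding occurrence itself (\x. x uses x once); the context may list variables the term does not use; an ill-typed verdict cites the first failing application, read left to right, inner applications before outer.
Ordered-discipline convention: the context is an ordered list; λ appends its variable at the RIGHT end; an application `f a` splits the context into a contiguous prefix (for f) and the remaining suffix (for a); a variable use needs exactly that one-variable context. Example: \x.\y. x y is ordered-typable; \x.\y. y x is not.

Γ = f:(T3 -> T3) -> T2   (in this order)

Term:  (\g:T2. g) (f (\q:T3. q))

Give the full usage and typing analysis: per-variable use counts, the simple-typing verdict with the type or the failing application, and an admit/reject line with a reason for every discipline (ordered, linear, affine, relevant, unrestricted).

use counts: f ×1; g (λ-bound) ×1; q (λ-bound) ×1
uses in reading order: g, f, q
typing: ✓ — T2
ordered: ✓, single-use (f, g, q), ordered derivation ok
linear: ✓, each of f, g, q used exactly once
affine: ✓, none of f, g, q used more than once
relevant: ✓, every one of f, g, q appears
unrestricted: ✓, typability at T2 is all that's needed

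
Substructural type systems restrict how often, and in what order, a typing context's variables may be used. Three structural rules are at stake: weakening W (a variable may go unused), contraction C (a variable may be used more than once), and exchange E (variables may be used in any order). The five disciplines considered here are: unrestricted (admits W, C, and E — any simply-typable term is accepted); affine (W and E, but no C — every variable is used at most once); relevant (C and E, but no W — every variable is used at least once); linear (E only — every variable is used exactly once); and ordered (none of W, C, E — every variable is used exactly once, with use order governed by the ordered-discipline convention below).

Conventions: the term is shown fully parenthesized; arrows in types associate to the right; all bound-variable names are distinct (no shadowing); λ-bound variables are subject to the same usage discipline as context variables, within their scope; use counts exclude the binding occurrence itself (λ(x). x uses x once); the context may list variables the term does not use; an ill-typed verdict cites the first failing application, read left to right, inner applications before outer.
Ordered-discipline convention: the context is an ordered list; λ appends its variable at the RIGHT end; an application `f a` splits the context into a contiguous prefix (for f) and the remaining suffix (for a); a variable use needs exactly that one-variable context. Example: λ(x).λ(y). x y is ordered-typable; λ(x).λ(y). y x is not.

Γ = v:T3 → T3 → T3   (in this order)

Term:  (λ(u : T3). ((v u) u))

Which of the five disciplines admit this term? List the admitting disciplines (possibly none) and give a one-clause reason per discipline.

admitted in: relevant, unrestricted
counts: v=1, u (bound)=2
uses in reading order: v, u, u
typing: the term checks, with type T3 → T3
ordered: ✗ — u ×2 used more than once (contraction)
linear: ✗ — u ×2 used more than once (contraction)
affine: ✗ — u ×2 used more than once (contraction)
relevant: ✓ — none of v, u goes unused
unrestricted: ✓ — typability at T3 → T3 is all that's needed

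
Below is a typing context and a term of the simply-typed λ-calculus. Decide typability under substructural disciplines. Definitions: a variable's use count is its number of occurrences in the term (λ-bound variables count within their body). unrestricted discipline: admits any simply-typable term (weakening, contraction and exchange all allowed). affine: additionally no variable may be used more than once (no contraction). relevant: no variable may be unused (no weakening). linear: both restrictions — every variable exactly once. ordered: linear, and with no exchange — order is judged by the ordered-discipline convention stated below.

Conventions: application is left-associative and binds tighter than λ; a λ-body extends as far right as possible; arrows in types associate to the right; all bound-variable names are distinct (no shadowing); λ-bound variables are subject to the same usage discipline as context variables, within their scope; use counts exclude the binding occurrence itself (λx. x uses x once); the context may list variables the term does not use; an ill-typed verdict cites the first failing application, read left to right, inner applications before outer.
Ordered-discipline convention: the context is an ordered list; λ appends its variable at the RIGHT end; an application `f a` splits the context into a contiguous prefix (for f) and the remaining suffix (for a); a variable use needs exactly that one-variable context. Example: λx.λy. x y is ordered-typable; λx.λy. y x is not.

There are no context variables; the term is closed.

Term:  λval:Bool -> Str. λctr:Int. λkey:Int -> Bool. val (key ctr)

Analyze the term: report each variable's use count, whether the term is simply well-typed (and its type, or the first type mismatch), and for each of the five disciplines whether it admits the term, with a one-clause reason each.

variable uses: val (λ-bound) ×1; ctr (λ-bound) ×1; key (λ-bound) ×1
left-to-right use order: val, key, ctr
typing: ✓ — (Bool -> Str) -> Int -> (Int -> Bool) -> Str
ordered: ✗ — needs exchange: uses follow val, key, ctr
linear: ✓ — each of val, ctr, key used exactly once
affine: ✓ — none of val, ctr, key used more than once
relevant: ✓ — at least one use each (val, ctr, key)
unrestricted: ✓ — well-typed at (Bool -> Str) -> Int -> (Int -> Bool) -> Str; no restrictions here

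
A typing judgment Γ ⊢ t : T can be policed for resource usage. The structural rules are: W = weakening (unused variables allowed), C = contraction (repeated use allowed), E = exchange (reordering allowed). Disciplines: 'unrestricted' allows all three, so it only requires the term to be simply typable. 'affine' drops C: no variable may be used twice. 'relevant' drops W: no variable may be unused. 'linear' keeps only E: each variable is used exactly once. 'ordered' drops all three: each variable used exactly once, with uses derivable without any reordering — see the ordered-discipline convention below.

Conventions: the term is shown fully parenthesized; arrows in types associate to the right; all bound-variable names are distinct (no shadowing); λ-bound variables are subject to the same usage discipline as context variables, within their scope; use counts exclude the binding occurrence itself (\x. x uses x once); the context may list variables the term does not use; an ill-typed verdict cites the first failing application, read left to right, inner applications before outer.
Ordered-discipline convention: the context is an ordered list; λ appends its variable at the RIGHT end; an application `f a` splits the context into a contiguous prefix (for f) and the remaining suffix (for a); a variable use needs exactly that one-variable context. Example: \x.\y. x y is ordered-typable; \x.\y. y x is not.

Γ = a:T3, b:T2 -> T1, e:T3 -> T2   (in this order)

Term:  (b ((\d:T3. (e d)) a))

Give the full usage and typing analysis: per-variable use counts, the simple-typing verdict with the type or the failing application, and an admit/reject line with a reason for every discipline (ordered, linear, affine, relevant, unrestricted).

usage: a: 1×; b: 1×; e: 1×; d (bound): 1×
left-to-right use order: b, e, d, a
typing: ✓ — T1
ordered ✗ (no contiguous prefix/suffix split fits b, e, d, a)
linear ✓ (exactly-once usage across a, b, e, d)
affine ✓ (no duplicate uses among a, b, e, d)
relevant ✓ (every one of a, b, e, d appears)
unrestricted ✓ (typability at T1 is all that's needed)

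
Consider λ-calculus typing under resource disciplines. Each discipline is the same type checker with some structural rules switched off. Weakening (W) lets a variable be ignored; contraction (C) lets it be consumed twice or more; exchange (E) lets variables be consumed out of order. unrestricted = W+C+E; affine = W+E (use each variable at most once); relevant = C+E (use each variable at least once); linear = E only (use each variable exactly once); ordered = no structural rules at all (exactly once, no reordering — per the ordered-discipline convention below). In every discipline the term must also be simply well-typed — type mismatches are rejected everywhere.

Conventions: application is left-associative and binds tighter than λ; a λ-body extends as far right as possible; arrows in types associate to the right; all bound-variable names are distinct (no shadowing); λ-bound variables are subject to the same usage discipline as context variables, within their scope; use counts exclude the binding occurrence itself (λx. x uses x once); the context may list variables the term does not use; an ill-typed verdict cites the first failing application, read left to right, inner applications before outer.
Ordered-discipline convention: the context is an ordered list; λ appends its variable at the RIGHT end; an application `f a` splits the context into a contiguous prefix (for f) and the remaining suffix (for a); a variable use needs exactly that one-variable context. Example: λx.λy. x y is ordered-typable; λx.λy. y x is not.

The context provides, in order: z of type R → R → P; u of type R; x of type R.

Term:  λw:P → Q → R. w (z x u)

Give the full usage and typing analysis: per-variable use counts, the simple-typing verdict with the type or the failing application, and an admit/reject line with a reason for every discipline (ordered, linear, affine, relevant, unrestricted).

usage: z: 1, u: 1, x: 1, w (bound): 1
use order (left to right): w, z, x, u
typing: well-typed — term : (P → Q → R) → Q → R
ordered: ✗ — needs exchange: uses follow w, z, x, u
linear: ✓ — z, u, x, w: one use apiece
affine: ✓ — z, u, x, w: no repeats, contraction unneeded
relevant: ✓ — every one of z, u, x, w appears
unrestricted: ✓ — type-checks ((P → Q → R) → Q → R) and nothing is barred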